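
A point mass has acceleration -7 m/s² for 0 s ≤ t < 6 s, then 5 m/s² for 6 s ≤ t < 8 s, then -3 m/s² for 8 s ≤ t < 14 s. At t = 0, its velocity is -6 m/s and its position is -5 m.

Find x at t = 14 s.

-535 m

On each constant-a segment, Δv = aΔt and Δx = v₀Δt + ½aΔt²; chain segment to segment.
0–6 s: v starts -6 m/s; Δx = -6·6 + ½·-7·6² = -162 m; v ends -48 m/s.
6–8 s: v starts -48 m/s; Δx = -48·2 + ½·5·2² = -86 m; v ends -38 m/s.
8–14 s: v starts -38 m/s; Δx = -38·6 + ½·-3·6² = -282 m; v ends -56 m/s.
x(14) = -5 + Σ Δx = -535 m.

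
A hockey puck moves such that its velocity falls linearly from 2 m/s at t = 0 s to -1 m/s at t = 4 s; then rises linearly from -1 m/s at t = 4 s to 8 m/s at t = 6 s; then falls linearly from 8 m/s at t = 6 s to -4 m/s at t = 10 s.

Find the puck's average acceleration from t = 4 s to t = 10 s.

-0.5 m/s²

Average acceleration = Δv/Δt = (-4 − -1)/(10 − 4) = -0.5 m/s².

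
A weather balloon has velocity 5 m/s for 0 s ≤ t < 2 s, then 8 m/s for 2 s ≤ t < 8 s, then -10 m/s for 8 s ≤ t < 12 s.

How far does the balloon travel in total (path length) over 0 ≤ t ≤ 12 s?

98 m

Distance (not displacement) is the total path length: add the absolute areas under v-t.
0–2 s: |5| × 2 = 10 m
2–8 s: |8| × 6 = 48 m
8–12 s: |-10| × 4 = 40 m
Total distance = 98 m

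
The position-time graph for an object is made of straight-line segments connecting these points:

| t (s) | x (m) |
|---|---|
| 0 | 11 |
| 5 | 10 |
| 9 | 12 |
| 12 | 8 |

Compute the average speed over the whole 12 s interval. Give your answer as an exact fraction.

7/12 m/s

Average speed = (total path length)/(elapsed time); on a piecewise-linear x-t graph the path length is Σ|Δx|.
0–5 s: |Δx| = |10 − 11| = 1 m
5–9 s: |Δx| = |12 − 10| = 2 m
9–12 s: |Δx| = |8 − 12| = 4 m
Total path = 7 m; average speed = 7/12 = 7/12 m/s.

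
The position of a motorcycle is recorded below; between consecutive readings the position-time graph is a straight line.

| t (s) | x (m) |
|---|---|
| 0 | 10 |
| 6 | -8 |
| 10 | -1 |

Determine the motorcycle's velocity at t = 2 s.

-3 m/s

Velocity is the slope of the x-t graph on 0–6 s: (-8 − 10)/(6 − 0) = -3 m/s.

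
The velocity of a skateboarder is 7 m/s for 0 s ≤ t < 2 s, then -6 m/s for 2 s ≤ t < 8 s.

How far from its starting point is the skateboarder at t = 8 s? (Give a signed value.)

Displacement is the signed area under the v-t curve.
0–2 s: 7 × 2 = 14 m
2–8 s: -6 × 6 = -36 m
Net displacement = -22 m

-22 m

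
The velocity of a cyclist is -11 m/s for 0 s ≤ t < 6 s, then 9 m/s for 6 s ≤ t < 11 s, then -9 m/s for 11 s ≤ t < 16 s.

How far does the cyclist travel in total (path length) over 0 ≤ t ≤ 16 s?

Total distance travelled is ∫|v| dt — sum the magnitudes of each area piece.
0–6 s: |-11| × 6 = 66 m
6–11 s: |9| × 5 = 45 m
11–16 s: |-9| × 5 = 45 m
Total distance = 156 m

156 m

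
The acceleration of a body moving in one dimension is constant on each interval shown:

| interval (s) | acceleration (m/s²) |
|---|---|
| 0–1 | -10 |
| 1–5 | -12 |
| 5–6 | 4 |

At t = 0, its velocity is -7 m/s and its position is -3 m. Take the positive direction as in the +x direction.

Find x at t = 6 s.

On each constant-a segment, Δv = aΔt and Δx = v₀Δt + ½aΔt²; chain segment to segment.
0–1 s: v starts -7 m/s; Δx = -7·1 + ½·-10·1² = -12 m; v ends -17 m/s.
1–5 s: v starts -17 m/s; Δx = -17·4 + ½·-12·4² = -164 m; v ends -65 m/s.
5–6 s: v starts -65 m/s; Δx = -65·1 + ½·4·1² = -63 m; v ends -61 m/s.
x(6) = -3 + Σ Δx = -242 m.

-242 m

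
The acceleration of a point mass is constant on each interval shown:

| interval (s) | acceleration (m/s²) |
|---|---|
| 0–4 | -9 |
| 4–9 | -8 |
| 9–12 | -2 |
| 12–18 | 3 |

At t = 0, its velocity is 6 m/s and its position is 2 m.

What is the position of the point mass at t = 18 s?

On each constant-a segment, Δv = aΔt and Δx = v₀Δt + ½aΔt²; chain segment to segment.
0–4 s: v starts 6 m/s; Δx = 6·4 + ½·-9·4² = -48 m; v ends -30 m/s.
4–9 s: v starts -30 m/s; Δx = -30·5 + ½·-8·5² = -250 m; v ends -70 m/s.
9–12 s: v starts -70 m/s; Δx = -70·3 + ½·-2·3² = -219 m; v ends -76 m/s.
12–18 s: v starts -76 m/s; Δx = -76·6 + ½·3·6² = -402 m; v ends -58 m/s.
x(18) = 2 + Σ Δx = -917 m.

-917 m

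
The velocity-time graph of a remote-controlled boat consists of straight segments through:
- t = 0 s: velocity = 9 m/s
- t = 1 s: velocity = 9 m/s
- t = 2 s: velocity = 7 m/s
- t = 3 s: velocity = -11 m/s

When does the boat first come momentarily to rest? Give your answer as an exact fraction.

v changes sign on 2–3 s (from 7 to -11); the graph is linear there, so v = 0 at t = 2 + (-7)·(3 − 2)/(-11 − 7) = 43/18 s.

t = 43/18 s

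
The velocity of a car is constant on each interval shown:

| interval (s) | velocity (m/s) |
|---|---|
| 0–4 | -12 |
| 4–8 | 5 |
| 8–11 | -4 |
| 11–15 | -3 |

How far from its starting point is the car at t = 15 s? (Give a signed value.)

Net displacement equals the area under the velocity-time graph (areas below the axis count negative).
0–4 s: -12 × 4 = -48 m
4–8 s: 5 × 4 = 20 m
8–11 s: -4 × 3 = -12 m
11–15 s: -3 × 4 = -12 m
Net displacement = -52 m

-52 m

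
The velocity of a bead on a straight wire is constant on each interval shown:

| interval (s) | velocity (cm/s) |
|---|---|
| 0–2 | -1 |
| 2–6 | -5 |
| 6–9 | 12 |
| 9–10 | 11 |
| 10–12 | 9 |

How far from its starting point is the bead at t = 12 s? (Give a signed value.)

Net displacement equals the area under the velocity-time graph (areas below the axis count negative).
0–2 s: -1 × 2 = -2 cm
2–6 s: -5 × 4 = -20 cm
6–9 s: 12 × 3 = 36 cm
9–10 s: 11 × 1 = 11 cm
10–12 s: 9 × 2 = 18 cm
Net displacement = 43 cm

43 cm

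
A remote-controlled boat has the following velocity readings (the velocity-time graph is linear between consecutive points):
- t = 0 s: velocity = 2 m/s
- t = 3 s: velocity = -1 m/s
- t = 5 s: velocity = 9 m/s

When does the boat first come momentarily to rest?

t = 2 s

v changes sign on 0–3 s (from 2 to -1); the graph is linear there, so v = 0 at t = 0 + (-2)·(3 − 0)/(-1 − 2) = 2 s.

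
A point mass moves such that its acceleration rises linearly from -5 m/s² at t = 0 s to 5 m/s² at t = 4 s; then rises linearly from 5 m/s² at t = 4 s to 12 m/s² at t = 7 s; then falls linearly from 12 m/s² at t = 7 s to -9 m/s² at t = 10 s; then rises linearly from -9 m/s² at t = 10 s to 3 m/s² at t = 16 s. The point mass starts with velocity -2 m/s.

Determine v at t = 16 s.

Δv equals the area under the a-t graph; then v = v₀ + Δv.
0–4 s: ½(-5 + 5)(4) = 0 m/s
4–7 s: ½(5 + 12)(3) = 25.5 m/s
7–10 s: ½(12 + -9)(3) = 4.5 m/s
10–16 s: ½(-9 + 3)(6) = -18 m/s
Δv = 12 m/s, so v(16) = -2 + (12) = 10 m/s.

10 m/s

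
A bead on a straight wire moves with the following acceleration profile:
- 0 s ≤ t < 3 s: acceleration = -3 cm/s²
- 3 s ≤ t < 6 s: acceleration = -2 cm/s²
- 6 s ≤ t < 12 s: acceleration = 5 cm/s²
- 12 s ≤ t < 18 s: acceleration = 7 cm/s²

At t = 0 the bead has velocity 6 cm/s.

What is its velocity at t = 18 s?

63 cm/s

Δv equals the area under the a-t graph; then v = v₀ + Δv.
0–3 s: -3 × 3 = -9 cm/s
3–6 s: -2 × 3 = -6 cm/s
6–12 s: 5 × 6 = 30 cm/s
12–18 s: 7 × 6 = 42 cm/s
Δv = 57 cm/s, so v(18) = 6 + (57) = 63 cm/s.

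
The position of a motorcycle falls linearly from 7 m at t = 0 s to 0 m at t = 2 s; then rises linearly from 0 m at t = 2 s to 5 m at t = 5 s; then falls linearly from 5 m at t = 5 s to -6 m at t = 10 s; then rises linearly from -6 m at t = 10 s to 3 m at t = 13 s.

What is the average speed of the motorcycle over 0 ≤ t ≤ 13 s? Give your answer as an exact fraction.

32/13 m/s

Average speed = (total path length)/(elapsed time); on a piecewise-linear x-t graph the path length is Σ|Δx|.
0–2 s: |Δx| = |0 − 7| = 7 m
2–5 s: |Δx| = |5 − 0| = 5 m
5–10 s: |Δx| = |-6 − 5| = 11 m
10–13 s: |Δx| = |3 − -6| = 9 m
Total path = 32 m; average speed = 32/13 = 32/13 m/s.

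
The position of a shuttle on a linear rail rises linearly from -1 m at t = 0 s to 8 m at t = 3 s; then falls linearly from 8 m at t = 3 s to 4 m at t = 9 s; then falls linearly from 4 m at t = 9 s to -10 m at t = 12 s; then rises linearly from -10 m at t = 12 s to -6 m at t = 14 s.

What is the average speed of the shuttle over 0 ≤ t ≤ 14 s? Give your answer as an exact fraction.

Average speed = (total path length)/(elapsed time); on a piecewise-linear x-t graph the path length is Σ|Δx|.
0–3 s: |Δx| = |8 − -1| = 9 m
3–9 s: |Δx| = |4 − 8| = 4 m
9–12 s: |Δx| = |-10 − 4| = 14 m
12–14 s: |Δx| = |-6 − -10| = 4 m
Total path = 31 m; average speed = 31/14 = 31/14 m/s.

31/14 m/s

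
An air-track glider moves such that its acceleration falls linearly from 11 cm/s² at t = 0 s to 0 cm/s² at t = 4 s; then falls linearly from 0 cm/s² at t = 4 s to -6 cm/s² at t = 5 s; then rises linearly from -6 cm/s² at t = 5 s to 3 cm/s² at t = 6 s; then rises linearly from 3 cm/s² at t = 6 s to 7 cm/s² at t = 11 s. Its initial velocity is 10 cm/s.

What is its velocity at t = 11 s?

52.5 cm/s

Δv equals the area under the a-t graph; then v = v₀ + Δv.
0–4 s: ½(11 + 0)(4) = 22 cm/s
4–5 s: ½(0 + -6)(1) = -3 cm/s
5–6 s: ½(-6 + 3)(1) = -1.5 cm/s
6–11 s: ½(3 + 7)(5) = 25 cm/s
Δv = 42.5 cm/s, so v(11) = 10 + (42.5) = 52.5 cm/s.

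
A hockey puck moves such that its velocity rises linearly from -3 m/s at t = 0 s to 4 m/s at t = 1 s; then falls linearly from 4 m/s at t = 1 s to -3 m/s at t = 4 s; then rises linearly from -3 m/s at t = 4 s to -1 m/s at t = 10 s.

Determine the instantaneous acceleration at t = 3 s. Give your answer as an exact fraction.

Acceleration is the slope of the v-t graph on 1–4 s: (-3 − 4)/(4 − 1) = -7/3 m/s².

-7/3 m/s²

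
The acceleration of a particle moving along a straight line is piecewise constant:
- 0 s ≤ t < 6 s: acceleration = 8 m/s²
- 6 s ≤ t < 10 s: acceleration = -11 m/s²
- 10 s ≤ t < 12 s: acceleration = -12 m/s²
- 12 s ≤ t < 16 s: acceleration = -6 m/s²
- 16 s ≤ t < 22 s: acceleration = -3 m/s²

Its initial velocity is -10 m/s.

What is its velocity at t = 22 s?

Δv equals the area under the a-t graph; then v = v₀ + Δv.
0–6 s: 8 × 6 = 48 m/s
6–10 s: -11 × 4 = -44 m/s
10–12 s: -12 × 2 = -24 m/s
12–16 s: -6 × 4 = -24 m/s
16–22 s: -3 × 6 = -18 m/s
Δv = -62 m/s, so v(22) = -10 + (-62) = -72 m/s.

-72 m/s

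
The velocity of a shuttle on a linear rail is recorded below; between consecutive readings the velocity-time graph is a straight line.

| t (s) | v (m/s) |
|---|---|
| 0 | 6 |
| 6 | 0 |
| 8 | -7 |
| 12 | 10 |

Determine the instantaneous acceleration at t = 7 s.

-3.5 m/s²

Acceleration is the slope of the v-t graph on 6–8 s: (-7 − 0)/(8 − 6) = -3.5 m/s².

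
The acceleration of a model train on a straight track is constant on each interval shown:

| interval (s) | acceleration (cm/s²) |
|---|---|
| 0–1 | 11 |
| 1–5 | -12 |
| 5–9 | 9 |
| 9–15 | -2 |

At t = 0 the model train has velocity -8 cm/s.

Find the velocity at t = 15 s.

-21 cm/s

Δv equals the area under the a-t graph; then v = v₀ + Δv.
0–1 s: 11 × 1 = 11 cm/s
1–5 s: -12 × 4 = -48 cm/s
5–9 s: 9 × 4 = 36 cm/s
9–15 s: -2 × 6 = -12 cm/s
Δv = -13 cm/s, so v(15) = -8 + (-13) = -21 cm/s.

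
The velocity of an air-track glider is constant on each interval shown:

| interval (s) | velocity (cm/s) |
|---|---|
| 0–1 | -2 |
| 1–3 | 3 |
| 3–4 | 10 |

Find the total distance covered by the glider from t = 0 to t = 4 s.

Total distance travelled is ∫|v| dt — sum the magnitudes of each area piece.
0–1 s: |-2| × 1 = 2 cm
1–3 s: |3| × 2 = 6 cm
3–4 s: |10| × 1 = 10 cm
Total distance = 18 cm

18 cm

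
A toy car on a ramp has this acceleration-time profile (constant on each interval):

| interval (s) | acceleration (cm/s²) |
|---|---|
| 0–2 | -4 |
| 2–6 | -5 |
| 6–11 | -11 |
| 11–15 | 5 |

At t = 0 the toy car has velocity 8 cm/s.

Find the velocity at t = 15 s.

-55 cm/s

Δv equals the area under the a-t graph; then v = v₀ + Δv.
0–2 s: -4 × 2 = -8 cm/s
2–6 s: -5 × 4 = -20 cm/s
6–11 s: -11 × 5 = -55 cm/s
11–15 s: 5 × 4 = 20 cm/s
Δv = -63 cm/s, so v(15) = 8 + (-63) = -55 cm/s.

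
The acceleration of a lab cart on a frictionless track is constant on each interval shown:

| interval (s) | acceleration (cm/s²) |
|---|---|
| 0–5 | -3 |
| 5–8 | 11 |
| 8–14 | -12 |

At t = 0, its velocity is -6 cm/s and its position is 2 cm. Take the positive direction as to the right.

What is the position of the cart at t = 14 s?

On each constant-a segment, Δv = aΔt and Δx = v₀Δt + ½aΔt²; chain segment to segment.
0–5 s: v starts -6 cm/s; Δx = -6·5 + ½·-3·5² = -67.5 cm; v ends -21 cm/s.
5–8 s: v starts -21 cm/s; Δx = -21·3 + ½·11·3² = -13.5 cm; v ends 12 cm/s.
8–14 s: v starts 12 cm/s; Δx = 12·6 + ½·-12·6² = -144 cm; v ends -60 cm/s.
x(14) = 2 + Σ Δx = -223 cm.

-223 cm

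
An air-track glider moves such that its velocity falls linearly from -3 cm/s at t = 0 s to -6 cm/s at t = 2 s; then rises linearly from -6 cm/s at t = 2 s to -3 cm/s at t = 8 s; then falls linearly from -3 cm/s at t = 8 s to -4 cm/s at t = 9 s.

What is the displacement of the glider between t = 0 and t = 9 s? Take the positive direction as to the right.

Net displacement equals the area under the velocity-time graph (areas below the axis count negative).
0–2 s: ½(-3 + -6)(2) = -9 cm
2–8 s: ½(-6 + -3)(6) = -27 cm
8–9 s: ½(-3 + -4)(1) = -3.5 cm
Net displacement = -39.5 cm

-39.5 cm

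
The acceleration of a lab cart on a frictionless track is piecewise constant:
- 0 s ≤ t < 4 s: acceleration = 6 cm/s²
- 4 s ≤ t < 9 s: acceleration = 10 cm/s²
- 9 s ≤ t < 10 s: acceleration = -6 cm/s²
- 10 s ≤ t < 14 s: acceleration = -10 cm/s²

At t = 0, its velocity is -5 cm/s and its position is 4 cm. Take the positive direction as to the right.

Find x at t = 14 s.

490 cm

On each constant-a segment, Δv = aΔt and Δx = v₀Δt + ½aΔt²; chain segment to segment.
0–4 s: v starts -5 cm/s; Δx = -5·4 + ½·6·4² = 28 cm; v ends 19 cm/s.
4–9 s: v starts 19 cm/s; Δx = 19·5 + ½·10·5² = 220 cm; v ends 69 cm/s.
9–10 s: v starts 69 cm/s; Δx = 69·1 + ½·-6·1² = 66 cm; v ends 63 cm/s.
10–14 s: v starts 63 cm/s; Δx = 63·4 + ½·-10·4² = 172 cm; v ends 23 cm/s.
x(14) = 4 + Σ Δx = 490 cm.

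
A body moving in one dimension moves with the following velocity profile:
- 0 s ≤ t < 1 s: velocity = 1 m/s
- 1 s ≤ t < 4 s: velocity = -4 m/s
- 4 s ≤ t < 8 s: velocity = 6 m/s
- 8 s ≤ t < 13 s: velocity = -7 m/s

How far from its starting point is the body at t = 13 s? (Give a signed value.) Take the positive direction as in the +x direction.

-22 m

Displacement is the signed area under the v-t curve.
0–1 s: 1 × 1 = 1 m
1–4 s: -4 × 3 = -12 m
4–8 s: 6 × 4 = 24 m
8–13 s: -7 × 5 = -35 m
Net displacement = -22 m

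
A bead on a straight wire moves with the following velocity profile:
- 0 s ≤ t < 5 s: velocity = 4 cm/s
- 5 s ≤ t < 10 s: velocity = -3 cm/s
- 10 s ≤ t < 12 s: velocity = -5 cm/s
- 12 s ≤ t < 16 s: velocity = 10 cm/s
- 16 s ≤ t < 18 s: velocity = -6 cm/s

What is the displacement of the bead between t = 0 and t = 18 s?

23 cm

Displacement is the signed area under the v-t curve.
0–5 s: 4 × 5 = 20 cm
5–10 s: -3 × 5 = -15 cm
10–12 s: -5 × 2 = -10 cm
12–16 s: 10 × 4 = 40 cm
16–18 s: -6 × 2 = -12 cm
Net displacement = 23 cm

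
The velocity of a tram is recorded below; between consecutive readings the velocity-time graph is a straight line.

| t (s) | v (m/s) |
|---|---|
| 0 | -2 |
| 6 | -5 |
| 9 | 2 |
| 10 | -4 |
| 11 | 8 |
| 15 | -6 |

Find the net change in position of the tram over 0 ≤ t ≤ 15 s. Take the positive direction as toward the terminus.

Net displacement equals the area under the velocity-time graph (areas below the axis count negative).
0–6 s: ½(-2 + -5)(6) = -21 m
6–9 s: ½(-5 + 2)(3) = -4.5 m
9–10 s: ½(2 + -4)(1) = -1 m
10–11 s: ½(-4 + 8)(1) = 2 m
11–15 s: ½(8 + -6)(4) = 4 m
Net displacement = -20.5 m

-20.5 m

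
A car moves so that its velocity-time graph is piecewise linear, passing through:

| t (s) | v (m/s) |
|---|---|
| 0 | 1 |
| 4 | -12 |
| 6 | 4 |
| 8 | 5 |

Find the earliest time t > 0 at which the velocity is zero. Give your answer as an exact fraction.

t = 4/13 s

v changes sign on 0–4 s (from 1 to -12); the graph is linear there, so v = 0 at t = 0 + (-1)·(4 − 0)/(-12 − 1) = 4/13 s.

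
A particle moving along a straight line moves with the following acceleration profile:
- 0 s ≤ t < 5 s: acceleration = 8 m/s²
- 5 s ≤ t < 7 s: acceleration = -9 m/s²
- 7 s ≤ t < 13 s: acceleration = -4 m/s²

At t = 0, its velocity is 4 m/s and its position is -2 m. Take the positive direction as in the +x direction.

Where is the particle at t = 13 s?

272 m

On each constant-a segment, Δv = aΔt and Δx = v₀Δt + ½aΔt²; chain segment to segment.
0–5 s: v starts 4 m/s; Δx = 4·5 + ½·8·5² = 120 m; v ends 44 m/s.
5–7 s: v starts 44 m/s; Δx = 44·2 + ½·-9·2² = 70 m; v ends 26 m/s.
7–13 s: v starts 26 m/s; Δx = 26·6 + ½·-4·6² = 84 m; v ends 2 m/s.
x(13) = -2 + Σ Δx = 272 m.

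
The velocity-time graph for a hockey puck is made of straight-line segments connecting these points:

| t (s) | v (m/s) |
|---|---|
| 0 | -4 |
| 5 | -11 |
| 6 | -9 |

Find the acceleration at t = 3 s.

-1.4 m/s²

Acceleration is the slope of the v-t graph on 0–5 s: (-11 − -4)/(5 − 0) = -1.4 m/s².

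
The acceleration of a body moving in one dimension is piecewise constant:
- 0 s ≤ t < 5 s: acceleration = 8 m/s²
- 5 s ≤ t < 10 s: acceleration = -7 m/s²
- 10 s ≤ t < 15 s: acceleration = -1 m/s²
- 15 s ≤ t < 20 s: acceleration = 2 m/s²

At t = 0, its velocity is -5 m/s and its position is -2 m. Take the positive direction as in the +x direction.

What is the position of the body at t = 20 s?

On each constant-a segment, Δv = aΔt and Δx = v₀Δt + ½aΔt²; chain segment to segment.
0–5 s: v starts -5 m/s; Δx = -5·5 + ½·8·5² = 75 m; v ends 35 m/s.
5–10 s: v starts 35 m/s; Δx = 35·5 + ½·-7·5² = 87.5 m; v ends 0 m/s.
10–15 s: v starts 0 m/s; Δx = 0·5 + ½·-1·5² = -12.5 m; v ends -5 m/s.
15–20 s: v starts -5 m/s; Δx = -5·5 + ½·2·5² = 0 m; v ends 5 m/s.
x(20) = -2 + Σ Δx = 148 m.

148 m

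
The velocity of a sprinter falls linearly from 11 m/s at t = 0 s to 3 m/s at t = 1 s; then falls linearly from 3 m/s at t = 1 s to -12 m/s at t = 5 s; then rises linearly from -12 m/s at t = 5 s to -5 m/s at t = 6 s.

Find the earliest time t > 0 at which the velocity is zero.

t = 1.8 s

v changes sign on 1–5 s (from 3 to -12); the graph is linear there, so v = 0 at t = 1 + (-3)·(5 − 1)/(-12 − 3) = 1.8 s.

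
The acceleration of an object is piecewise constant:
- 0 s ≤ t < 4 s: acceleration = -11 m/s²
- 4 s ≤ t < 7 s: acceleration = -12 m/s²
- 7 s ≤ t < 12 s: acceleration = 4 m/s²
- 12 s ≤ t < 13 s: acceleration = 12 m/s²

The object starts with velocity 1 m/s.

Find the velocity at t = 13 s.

-47 m/s

Δv equals the area under the a-t graph; then v = v₀ + Δv.
0–4 s: -11 × 4 = -44 m/s
4–7 s: -12 × 3 = -36 m/s
7–12 s: 4 × 5 = 20 m/s
12–13 s: 12 × 1 = 12 m/s
Δv = -48 m/s, so v(13) = 1 + (-48) = -47 m/s.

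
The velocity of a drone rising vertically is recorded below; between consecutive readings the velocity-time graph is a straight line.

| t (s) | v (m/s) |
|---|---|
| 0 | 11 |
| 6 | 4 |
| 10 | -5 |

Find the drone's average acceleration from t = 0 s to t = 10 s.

-1.6 m/s²

Average acceleration = Δv/Δt = (-5 − 11)/(10 − 0) = -1.6 m/s².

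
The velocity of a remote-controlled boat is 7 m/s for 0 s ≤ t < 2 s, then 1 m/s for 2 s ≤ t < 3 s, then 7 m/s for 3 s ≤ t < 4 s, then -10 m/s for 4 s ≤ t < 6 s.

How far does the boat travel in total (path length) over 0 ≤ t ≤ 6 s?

Total distance travelled is ∫|v| dt — sum the magnitudes of each area piece.
0–2 s: |7| × 2 = 14 m
2–3 s: |1| × 1 = 1 m
3–4 s: |7| × 1 = 7 m
4–6 s: |-10| × 2 = 20 m
Total distance = 42 m

42 m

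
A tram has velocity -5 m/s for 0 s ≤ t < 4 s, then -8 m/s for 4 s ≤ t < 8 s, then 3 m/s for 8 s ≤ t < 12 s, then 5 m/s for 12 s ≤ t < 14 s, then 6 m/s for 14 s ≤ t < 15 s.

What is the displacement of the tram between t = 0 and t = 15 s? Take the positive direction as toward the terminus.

Displacement is the signed area under the v-t curve.
0–4 s: -5 × 4 = -20 m
4–8 s: -8 × 4 = -32 m
8–12 s: 3 × 4 = 12 m
12–14 s: 5 × 2 = 10 m
14–15 s: 6 × 1 = 6 m
Net displacement = -24 m

-24 m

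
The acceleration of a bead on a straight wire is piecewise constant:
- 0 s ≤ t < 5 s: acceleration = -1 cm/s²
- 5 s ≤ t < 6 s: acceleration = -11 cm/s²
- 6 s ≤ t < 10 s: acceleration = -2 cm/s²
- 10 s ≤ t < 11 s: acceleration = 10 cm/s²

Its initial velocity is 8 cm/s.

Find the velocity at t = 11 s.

Δv equals the area under the a-t graph; then v = v₀ + Δv.
0–5 s: -1 × 5 = -5 cm/s
5–6 s: -11 × 1 = -11 cm/s
6–10 s: -2 × 4 = -8 cm/s
10–11 s: 10 × 1 = 10 cm/s
Δv = -14 cm/s, so v(11) = 8 + (-14) = -6 cm/s.

-6 cm/s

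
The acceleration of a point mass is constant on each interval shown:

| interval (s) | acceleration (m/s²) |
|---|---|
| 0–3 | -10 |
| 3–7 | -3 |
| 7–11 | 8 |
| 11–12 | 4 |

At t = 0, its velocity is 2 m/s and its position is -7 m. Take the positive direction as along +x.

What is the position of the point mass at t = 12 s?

On each constant-a segment, Δv = aΔt and Δx = v₀Δt + ½aΔt²; chain segment to segment.
0–3 s: v starts 2 m/s; Δx = 2·3 + ½·-10·3² = -39 m; v ends -28 m/s.
3–7 s: v starts -28 m/s; Δx = -28·4 + ½·-3·4² = -136 m; v ends -40 m/s.
7–11 s: v starts -40 m/s; Δx = -40·4 + ½·8·4² = -96 m; v ends -8 m/s.
11–12 s: v starts -8 m/s; Δx = -8·1 + ½·4·1² = -6 m; v ends -4 m/s.
x(12) = -7 + Σ Δx = -284 m.

-284 m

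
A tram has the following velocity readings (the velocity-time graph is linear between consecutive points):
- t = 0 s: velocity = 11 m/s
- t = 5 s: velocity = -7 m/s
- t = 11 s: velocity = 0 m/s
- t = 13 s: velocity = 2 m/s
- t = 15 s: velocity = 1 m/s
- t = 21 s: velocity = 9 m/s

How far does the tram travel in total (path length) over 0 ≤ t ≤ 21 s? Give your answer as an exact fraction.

Total distance travelled is ∫|v| dt — sum the magnitudes of each area piece.
0–5 s: v = 0 at t = 55/18 s; triangle areas 605/36 + 245/36 = 425/18 m
5–11 s: |½(-7 + 0)(6)| = 21 m
11–13 s: |½(0 + 2)(2)| = 2 m
13–15 s: |½(2 + 1)(2)| = 3 m
15–21 s: |½(1 + 9)(6)| = 30 m
Total distance = 1433/18 m

1433/18 m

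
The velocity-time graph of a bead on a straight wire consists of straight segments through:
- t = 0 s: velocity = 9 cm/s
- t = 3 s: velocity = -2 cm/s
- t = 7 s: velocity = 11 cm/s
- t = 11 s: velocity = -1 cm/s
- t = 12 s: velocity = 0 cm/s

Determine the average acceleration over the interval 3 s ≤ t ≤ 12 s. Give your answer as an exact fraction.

Average acceleration = Δv/Δt = (0 − -2)/(12 − 3) = 2/9 cm/s².

2/9 cm/s²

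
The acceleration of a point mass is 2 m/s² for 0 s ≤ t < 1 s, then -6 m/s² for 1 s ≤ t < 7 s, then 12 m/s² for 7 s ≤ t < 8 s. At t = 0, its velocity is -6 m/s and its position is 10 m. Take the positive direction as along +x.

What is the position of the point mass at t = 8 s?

-161 m

On each constant-a segment, Δv = aΔt and Δx = v₀Δt + ½aΔt²; chain segment to segment.
0–1 s: v starts -6 m/s; Δx = -6·1 + ½·2·1² = -5 m; v ends -4 m/s.
1–7 s: v starts -4 m/s; Δx = -4·6 + ½·-6·6² = -132 m; v ends -40 m/s.
7–8 s: v starts -40 m/s; Δx = -40·1 + ½·12·1² = -34 m; v ends -28 m/s.
x(8) = 10 + Σ Δx = -161 m.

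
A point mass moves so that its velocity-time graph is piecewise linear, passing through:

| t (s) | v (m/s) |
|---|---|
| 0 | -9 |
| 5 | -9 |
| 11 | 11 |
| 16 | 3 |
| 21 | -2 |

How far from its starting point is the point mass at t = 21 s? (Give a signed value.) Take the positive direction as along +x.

Net displacement equals the area under the velocity-time graph (areas below the axis count negative).
0–5 s: -9 × 5 = -45 m
5–11 s: ½(-9 + 11)(6) = 6 m
11–16 s: ½(11 + 3)(5) = 35 m
16–21 s: ½(3 + -2)(5) = 2.5 m
Net displacement = -1.5 m

-1.5 m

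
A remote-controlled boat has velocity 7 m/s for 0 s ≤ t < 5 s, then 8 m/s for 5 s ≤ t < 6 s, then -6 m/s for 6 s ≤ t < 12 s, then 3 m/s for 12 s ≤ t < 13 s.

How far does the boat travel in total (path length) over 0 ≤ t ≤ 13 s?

82 m

Total distance travelled is ∫|v| dt — sum the magnitudes of each area piece.
0–5 s: |7| × 5 = 35 m
5–6 s: |8| × 1 = 8 m
6–12 s: |-6| × 6 = 36 m
12–13 s: |3| × 1 = 3 m
Total distance = 82 m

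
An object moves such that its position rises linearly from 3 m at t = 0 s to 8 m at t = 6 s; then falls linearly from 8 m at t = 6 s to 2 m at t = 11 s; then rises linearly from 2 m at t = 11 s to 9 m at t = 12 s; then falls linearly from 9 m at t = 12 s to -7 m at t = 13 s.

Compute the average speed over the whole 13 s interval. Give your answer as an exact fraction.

Average speed = (total path length)/(elapsed time); on a piecewise-linear x-t graph the path length is Σ|Δx|.
0–6 s: |Δx| = |8 − 3| = 5 m
6–11 s: |Δx| = |2 − 8| = 6 m
11–12 s: |Δx| = |9 − 2| = 7 m
12–13 s: |Δx| = |-7 − 9| = 16 m
Total path = 34 m; average speed = 34/13 = 34/13 m/s.

34/13 m/s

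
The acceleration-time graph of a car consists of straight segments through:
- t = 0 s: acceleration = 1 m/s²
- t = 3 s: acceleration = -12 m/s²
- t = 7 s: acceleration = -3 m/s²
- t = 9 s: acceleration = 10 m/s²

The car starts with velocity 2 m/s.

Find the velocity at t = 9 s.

Δv equals the area under the a-t graph; then v = v₀ + Δv.
0–3 s: ½(1 + -12)(3) = -16.5 m/s
3–7 s: ½(-12 + -3)(4) = -30 m/s
7–9 s: ½(-3 + 10)(2) = 7 m/s
Δv = -39.5 m/s, so v(9) = 2 + (-39.5) = -37.5 m/s.

-37.5 m/s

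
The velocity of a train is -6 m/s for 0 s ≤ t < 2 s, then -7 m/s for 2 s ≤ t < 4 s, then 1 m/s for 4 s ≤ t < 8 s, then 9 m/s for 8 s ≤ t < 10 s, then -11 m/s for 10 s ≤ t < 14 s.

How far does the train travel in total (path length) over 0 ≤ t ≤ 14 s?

92 m

Distance (not displacement) is the total path length: add the absolute areas under v-t.
0–2 s: |-6| × 2 = 12 m
2–4 s: |-7| × 2 = 14 m
4–8 s: |1| × 4 = 4 m
8–10 s: |9| × 2 = 18 m
10–14 s: |-11| × 4 = 44 m
Total distance = 92 m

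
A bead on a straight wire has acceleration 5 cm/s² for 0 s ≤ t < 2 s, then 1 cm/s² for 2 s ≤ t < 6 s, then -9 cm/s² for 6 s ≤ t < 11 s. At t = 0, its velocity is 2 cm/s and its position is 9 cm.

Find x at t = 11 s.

46.5 cm

On each constant-a segment, Δv = aΔt and Δx = v₀Δt + ½aΔt²; chain segment to segment.
0–2 s: v starts 2 cm/s; Δx = 2·2 + ½·5·2² = 14 cm; v ends 12 cm/s.
2–6 s: v starts 12 cm/s; Δx = 12·4 + ½·1·4² = 56 cm; v ends 16 cm/s.
6–11 s: v starts 16 cm/s; Δx = 16·5 + ½·-9·5² = -32.5 cm; v ends -29 cm/s.
x(11) = 9 + Σ Δx = 46.5 cm.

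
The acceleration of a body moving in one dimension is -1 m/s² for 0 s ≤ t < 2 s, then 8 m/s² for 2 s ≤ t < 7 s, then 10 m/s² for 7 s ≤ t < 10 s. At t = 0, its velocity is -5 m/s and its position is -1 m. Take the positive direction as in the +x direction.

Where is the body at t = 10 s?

On each constant-a segment, Δv = aΔt and Δx = v₀Δt + ½aΔt²; chain segment to segment.
0–2 s: v starts -5 m/s; Δx = -5·2 + ½·-1·2² = -12 m; v ends -7 m/s.
2–7 s: v starts -7 m/s; Δx = -7·5 + ½·8·5² = 65 m; v ends 33 m/s.
7–10 s: v starts 33 m/s; Δx = 33·3 + ½·10·3² = 144 m; v ends 63 m/s.
x(10) = -1 + Σ Δx = 196 m.

196 m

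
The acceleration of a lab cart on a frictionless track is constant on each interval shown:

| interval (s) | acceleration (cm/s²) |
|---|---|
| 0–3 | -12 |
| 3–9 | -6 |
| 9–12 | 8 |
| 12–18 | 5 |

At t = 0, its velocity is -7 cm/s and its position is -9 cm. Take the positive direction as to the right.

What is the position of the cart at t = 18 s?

-891 cm

On each constant-a segment, Δv = aΔt and Δx = v₀Δt + ½aΔt²; chain segment to segment.
0–3 s: v starts -7 cm/s; Δx = -7·3 + ½·-12·3² = -75 cm; v ends -43 cm/s.
3–9 s: v starts -43 cm/s; Δx = -43·6 + ½·-6·6² = -366 cm; v ends -79 cm/s.
9–12 s: v starts -79 cm/s; Δx = -79·3 + ½·8·3² = -201 cm; v ends -55 cm/s.
12–18 s: v starts -55 cm/s; Δx = -55·6 + ½·5·6² = -240 cm; v ends -25 cm/s.
x(18) = -9 + Σ Δx = -891 cm.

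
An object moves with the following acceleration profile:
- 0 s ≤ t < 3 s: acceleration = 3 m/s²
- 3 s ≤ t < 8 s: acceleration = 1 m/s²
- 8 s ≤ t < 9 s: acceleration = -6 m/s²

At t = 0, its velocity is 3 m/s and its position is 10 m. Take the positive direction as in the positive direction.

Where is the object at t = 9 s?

119 m

On each constant-a segment, Δv = aΔt and Δx = v₀Δt + ½aΔt²; chain segment to segment.
0–3 s: v starts 3 m/s; Δx = 3·3 + ½·3·3² = 22.5 m; v ends 12 m/s.
3–8 s: v starts 12 m/s; Δx = 12·5 + ½·1·5² = 72.5 m; v ends 17 m/s.
8–9 s: v starts 17 m/s; Δx = 17·1 + ½·-6·1² = 14 m; v ends 11 m/s.
x(9) = 10 + Σ Δx = 119 m.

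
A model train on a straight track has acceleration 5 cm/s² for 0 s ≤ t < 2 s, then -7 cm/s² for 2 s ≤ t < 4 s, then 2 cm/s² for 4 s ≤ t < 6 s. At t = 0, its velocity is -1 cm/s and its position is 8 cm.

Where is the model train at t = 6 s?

14 cm

On each constant-a segment, Δv = aΔt and Δx = v₀Δt + ½aΔt²; chain segment to segment.
0–2 s: v starts -1 cm/s; Δx = -1·2 + ½·5·2² = 8 cm; v ends 9 cm/s.
2–4 s: v starts 9 cm/s; Δx = 9·2 + ½·-7·2² = 4 cm; v ends -5 cm/s.
4–6 s: v starts -5 cm/s; Δx = -5·2 + ½·2·2² = -6 cm; v ends -1 cm/s.
x(6) = 8 + Σ Δx = 14 cm.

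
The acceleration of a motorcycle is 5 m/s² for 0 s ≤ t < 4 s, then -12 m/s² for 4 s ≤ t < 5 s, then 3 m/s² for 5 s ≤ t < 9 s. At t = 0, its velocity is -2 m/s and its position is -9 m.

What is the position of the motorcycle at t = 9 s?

On each constant-a segment, Δv = aΔt and Δx = v₀Δt + ½aΔt²; chain segment to segment.
0–4 s: v starts -2 m/s; Δx = -2·4 + ½·5·4² = 32 m; v ends 18 m/s.
4–5 s: v starts 18 m/s; Δx = 18·1 + ½·-12·1² = 12 m; v ends 6 m/s.
5–9 s: v starts 6 m/s; Δx = 6·4 + ½·3·4² = 48 m; v ends 18 m/s.
x(9) = -9 + Σ Δx = 83 m.

83 m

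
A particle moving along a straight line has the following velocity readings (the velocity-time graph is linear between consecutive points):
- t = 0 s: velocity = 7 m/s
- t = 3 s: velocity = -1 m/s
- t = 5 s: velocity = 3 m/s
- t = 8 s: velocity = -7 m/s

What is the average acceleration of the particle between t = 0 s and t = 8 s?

-1.75 m/s²

Average acceleration = Δv/Δt = (-7 − 7)/(8 − 0) = -1.75 m/s².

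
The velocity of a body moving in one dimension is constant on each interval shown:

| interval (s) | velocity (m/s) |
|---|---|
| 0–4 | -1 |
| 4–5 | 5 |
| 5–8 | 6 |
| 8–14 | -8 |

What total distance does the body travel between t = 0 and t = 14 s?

Total distance travelled is ∫|v| dt — sum the magnitudes of each area piece.
0–4 s: |-1| × 4 = 4 m
4–5 s: |5| × 1 = 5 m
5–8 s: |6| × 3 = 18 m
8–14 s: |-8| × 6 = 48 m
Total distance = 75 m

75 m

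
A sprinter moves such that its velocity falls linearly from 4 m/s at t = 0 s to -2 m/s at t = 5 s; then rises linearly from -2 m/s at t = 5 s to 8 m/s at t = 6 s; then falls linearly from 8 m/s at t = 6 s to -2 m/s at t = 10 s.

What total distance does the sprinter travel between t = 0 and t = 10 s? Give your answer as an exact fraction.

Total distance travelled is ∫|v| dt — sum the magnitudes of each area piece.
0–5 s: v = 0 at t = 10/3 s; triangle areas 20/3 + 5/3 = 25/3 m
5–6 s: v = 0 at t = 5.2 s; triangle areas 0.2 + 3.2 = 3.4 m
6–10 s: v = 0 at t = 9.2 s; triangle areas 12.8 + 0.8 = 13.6 m
Total distance = 76/3 m

76/3 m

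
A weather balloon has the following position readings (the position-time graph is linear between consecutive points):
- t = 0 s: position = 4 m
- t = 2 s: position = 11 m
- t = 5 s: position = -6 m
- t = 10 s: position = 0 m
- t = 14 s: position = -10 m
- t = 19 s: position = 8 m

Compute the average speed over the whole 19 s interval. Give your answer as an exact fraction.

58/19 m/s

Average speed = (total path length)/(elapsed time); on a piecewise-linear x-t graph the path length is Σ|Δx|.
0–2 s: |Δx| = |11 − 4| = 7 m
2–5 s: |Δx| = |-6 − 11| = 17 m
5–10 s: |Δx| = |0 − -6| = 6 m
10–14 s: |Δx| = |-10 − 0| = 10 m
14–19 s: |Δx| = |8 − -10| = 18 m
Total path = 58 m; average speed = 58/19 = 58/19 m/s.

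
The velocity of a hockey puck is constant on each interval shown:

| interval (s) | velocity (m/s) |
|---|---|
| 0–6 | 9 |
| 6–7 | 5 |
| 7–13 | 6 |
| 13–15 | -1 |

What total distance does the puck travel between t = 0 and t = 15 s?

97 m

Total distance travelled is ∫|v| dt — sum the magnitudes of each area piece.
0–6 s: |9| × 6 = 54 m
6–7 s: |5| × 1 = 5 m
7–13 s: |6| × 6 = 36 m
13–15 s: |-1| × 2 = 2 m
Total distance = 97 m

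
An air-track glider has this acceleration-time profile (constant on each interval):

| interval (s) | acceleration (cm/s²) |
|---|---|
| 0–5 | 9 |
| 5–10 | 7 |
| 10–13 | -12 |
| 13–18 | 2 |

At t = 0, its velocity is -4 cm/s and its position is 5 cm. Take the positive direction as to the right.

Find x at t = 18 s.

On each constant-a segment, Δv = aΔt and Δx = v₀Δt + ½aΔt²; chain segment to segment.
0–5 s: v starts -4 cm/s; Δx = -4·5 + ½·9·5² = 92.5 cm; v ends 41 cm/s.
5–10 s: v starts 41 cm/s; Δx = 41·5 + ½·7·5² = 292.5 cm; v ends 76 cm/s.
10–13 s: v starts 76 cm/s; Δx = 76·3 + ½·-12·3² = 174 cm; v ends 40 cm/s.
13–18 s: v starts 40 cm/s; Δx = 40·5 + ½·2·5² = 225 cm; v ends 50 cm/s.
x(18) = 5 + Σ Δx = 789 cm.

789 cm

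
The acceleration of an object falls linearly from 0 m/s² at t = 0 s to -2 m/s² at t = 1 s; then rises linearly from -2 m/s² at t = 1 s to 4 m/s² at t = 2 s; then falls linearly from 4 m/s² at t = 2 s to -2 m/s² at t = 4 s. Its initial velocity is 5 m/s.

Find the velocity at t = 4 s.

7 m/s

Δv equals the area under the a-t graph; then v = v₀ + Δv.
0–1 s: ½(0 + -2)(1) = -1 m/s
1–2 s: ½(-2 + 4)(1) = 1 m/s
2–4 s: ½(4 + -2)(2) = 2 m/s
Δv = 2 m/s, so v(4) = 5 + (2) = 7 m/s.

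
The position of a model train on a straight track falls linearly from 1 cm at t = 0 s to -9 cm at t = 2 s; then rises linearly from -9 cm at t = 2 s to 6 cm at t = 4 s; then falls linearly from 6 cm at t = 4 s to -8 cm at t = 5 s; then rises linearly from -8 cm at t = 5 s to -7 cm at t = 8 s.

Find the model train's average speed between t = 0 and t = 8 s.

5 cm/s

Average speed = (total path length)/(elapsed time); on a piecewise-linear x-t graph the path length is Σ|Δx|.
0–2 s: |Δx| = |-9 − 1| = 10 cm
2–4 s: |Δx| = |6 − -9| = 15 cm
4–5 s: |Δx| = |-8 − 6| = 14 cm
5–8 s: |Δx| = |-7 − -8| = 1 cm
Total path = 40 cm; average speed = 40/8 = 5 cm/s.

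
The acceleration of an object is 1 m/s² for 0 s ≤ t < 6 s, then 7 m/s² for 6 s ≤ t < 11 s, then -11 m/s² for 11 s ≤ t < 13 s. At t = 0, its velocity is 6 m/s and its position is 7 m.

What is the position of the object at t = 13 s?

280.5 m

On each constant-a segment, Δv = aΔt and Δx = v₀Δt + ½aΔt²; chain segment to segment.
0–6 s: v starts 6 m/s; Δx = 6·6 + ½·1·6² = 54 m; v ends 12 m/s.
6–11 s: v starts 12 m/s; Δx = 12·5 + ½·7·5² = 147.5 m; v ends 47 m/s.
11–13 s: v starts 47 m/s; Δx = 47·2 + ½·-11·2² = 72 m; v ends 25 m/s.
x(13) = 7 + Σ Δx = 280.5 m.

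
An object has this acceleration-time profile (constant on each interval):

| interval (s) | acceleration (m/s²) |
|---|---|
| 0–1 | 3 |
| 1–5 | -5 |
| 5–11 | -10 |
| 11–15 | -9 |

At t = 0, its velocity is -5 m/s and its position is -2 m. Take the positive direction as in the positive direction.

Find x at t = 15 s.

On each constant-a segment, Δv = aΔt and Δx = v₀Δt + ½aΔt²; chain segment to segment.
0–1 s: v starts -5 m/s; Δx = -5·1 + ½·3·1² = -3.5 m; v ends -2 m/s.
1–5 s: v starts -2 m/s; Δx = -2·4 + ½·-5·4² = -48 m; v ends -22 m/s.
5–11 s: v starts -22 m/s; Δx = -22·6 + ½·-10·6² = -312 m; v ends -82 m/s.
11–15 s: v starts -82 m/s; Δx = -82·4 + ½·-9·4² = -400 m; v ends -118 m/s.
x(15) = -2 + Σ Δx = -765.5 m.

-765.5 m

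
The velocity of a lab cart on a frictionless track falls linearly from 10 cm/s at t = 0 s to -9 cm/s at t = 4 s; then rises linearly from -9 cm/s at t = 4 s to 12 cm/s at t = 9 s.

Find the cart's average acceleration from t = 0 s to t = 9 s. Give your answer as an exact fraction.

2/9 cm/s²

Average acceleration = Δv/Δt = (12 − 10)/(9 − 0) = 2/9 cm/s².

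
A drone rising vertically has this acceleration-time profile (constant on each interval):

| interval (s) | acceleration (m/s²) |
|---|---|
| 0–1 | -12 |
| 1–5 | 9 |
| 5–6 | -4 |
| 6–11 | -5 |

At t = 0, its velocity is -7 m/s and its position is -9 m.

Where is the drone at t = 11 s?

-8.5 m

On each constant-a segment, Δv = aΔt and Δx = v₀Δt + ½aΔt²; chain segment to segment.
0–1 s: v starts -7 m/s; Δx = -7·1 + ½·-12·1² = -13 m; v ends -19 m/s.
1–5 s: v starts -19 m/s; Δx = -19·4 + ½·9·4² = -4 m; v ends 17 m/s.
5–6 s: v starts 17 m/s; Δx = 17·1 + ½·-4·1² = 15 m; v ends 13 m/s.
6–11 s: v starts 13 m/s; Δx = 13·5 + ½·-5·5² = 2.5 m; v ends -12 m/s.
x(11) = -9 + Σ Δx = -8.5 m.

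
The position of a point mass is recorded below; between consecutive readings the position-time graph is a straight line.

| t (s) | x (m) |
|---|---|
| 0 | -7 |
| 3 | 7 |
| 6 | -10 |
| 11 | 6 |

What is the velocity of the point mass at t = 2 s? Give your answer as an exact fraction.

Velocity is the slope of the x-t graph on 0–3 s: (7 − -7)/(3 − 0) = 14/3 m/s.

14/3 m/s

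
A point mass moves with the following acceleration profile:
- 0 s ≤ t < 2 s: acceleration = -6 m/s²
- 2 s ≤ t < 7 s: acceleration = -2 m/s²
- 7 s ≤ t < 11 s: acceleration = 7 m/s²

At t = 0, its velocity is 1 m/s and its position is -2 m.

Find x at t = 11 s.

-120 m

On each constant-a segment, Δv = aΔt and Δx = v₀Δt + ½aΔt²; chain segment to segment.
0–2 s: v starts 1 m/s; Δx = 1·2 + ½·-6·2² = -10 m; v ends -11 m/s.
2–7 s: v starts -11 m/s; Δx = -11·5 + ½·-2·5² = -80 m; v ends -21 m/s.
7–11 s: v starts -21 m/s; Δx = -21·4 + ½·7·4² = -28 m; v ends 7 m/s.
x(11) = -2 + Σ Δx = -120 m.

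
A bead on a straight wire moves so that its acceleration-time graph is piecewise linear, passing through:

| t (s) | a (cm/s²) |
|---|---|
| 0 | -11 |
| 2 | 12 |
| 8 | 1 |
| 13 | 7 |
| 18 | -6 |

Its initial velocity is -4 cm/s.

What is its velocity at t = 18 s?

Δv equals the area under the a-t graph; then v = v₀ + Δv.
0–2 s: ½(-11 + 12)(2) = 1 cm/s
2–8 s: ½(12 + 1)(6) = 39 cm/s
8–13 s: ½(1 + 7)(5) = 20 cm/s
13–18 s: ½(7 + -6)(5) = 2.5 cm/s
Δv = 62.5 cm/s, so v(18) = -4 + (62.5) = 58.5 cm/s.

58.5 cm/s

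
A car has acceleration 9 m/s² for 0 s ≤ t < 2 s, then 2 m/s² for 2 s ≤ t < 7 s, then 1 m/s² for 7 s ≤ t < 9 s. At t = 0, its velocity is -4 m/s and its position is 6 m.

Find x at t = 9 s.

161 m

On each constant-a segment, Δv = aΔt and Δx = v₀Δt + ½aΔt²; chain segment to segment.
0–2 s: v starts -4 m/s; Δx = -4·2 + ½·9·2² = 10 m; v ends 14 m/s.
2–7 s: v starts 14 m/s; Δx = 14·5 + ½·2·5² = 95 m; v ends 24 m/s.
7–9 s: v starts 24 m/s; Δx = 24·2 + ½·1·2² = 50 m; v ends 26 m/s.
x(9) = 6 + Σ Δx = 161 m.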